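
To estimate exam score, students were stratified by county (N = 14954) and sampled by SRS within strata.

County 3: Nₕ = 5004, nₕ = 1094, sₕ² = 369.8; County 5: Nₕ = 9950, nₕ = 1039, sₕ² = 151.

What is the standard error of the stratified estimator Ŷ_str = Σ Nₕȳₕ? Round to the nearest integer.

4416

Var(Ŷ_str) = Σₕ Nₕ²(1 − fₕ)sₕ²/nₕ.
County 3: 5004²·(1 − 1094/5004)·369.8/1094 = 6.6136871 × 10^6.
County 5: 9950²·(1 − 1039/9950)·151/1039 = 1.2885786 × 10^7.
Sum = 1.9499473 × 10^7.
SE = √(1.9499473 × 10^7) = 4416.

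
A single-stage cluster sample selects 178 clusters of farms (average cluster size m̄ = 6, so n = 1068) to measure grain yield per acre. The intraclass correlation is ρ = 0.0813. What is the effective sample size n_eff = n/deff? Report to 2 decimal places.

deff = 1 + (6 − 1)·0.0813 = 1 + 0.4065 = 1.4065.
n_eff = 1068 / 1.4065 = 759.33.

759.33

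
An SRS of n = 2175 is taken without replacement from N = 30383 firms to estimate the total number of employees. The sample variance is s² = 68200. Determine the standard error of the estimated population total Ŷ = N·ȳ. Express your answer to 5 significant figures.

Var(Ŷ) = N²·Var(ȳ) = N²·(1 − n/N)·s²/n.
f = 2175/30383 = 0.07158608; Var(ȳ) = 0.92841392·68200/2175 = 29.111646.
Var(Ŷ) = 30383² · 29.111646 = 2.6873737 × 10^10.
SE(Ŷ) = √(2.6873737 × 10^10) = 163930.

163930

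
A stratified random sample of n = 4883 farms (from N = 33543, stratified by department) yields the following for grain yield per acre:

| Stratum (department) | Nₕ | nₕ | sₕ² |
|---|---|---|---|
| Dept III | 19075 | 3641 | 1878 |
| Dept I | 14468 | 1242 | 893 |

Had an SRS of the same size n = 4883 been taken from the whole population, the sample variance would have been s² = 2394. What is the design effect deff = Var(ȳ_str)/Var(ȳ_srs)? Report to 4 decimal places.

Var(ȳ_str) = Σ Wₕ²(1−fₕ)sₕ²/nₕ with Wₕ = Nₕ/33543:
  Dept III: (19075/33543)²·(1−3641/19075)·1878/3641 = 0.13496282
  Dept I: (14468/33543)²·(1−1242/14468)·893/1242 = 0.12228215
  → Var(ȳ_str) = 0.25724497.
Var(ȳ_srs) = (1 − 4883/33543)·2394/4883 = 0.4189013.
deff = 0.25724497 / 0.4189013 = 0.6141.

0.6141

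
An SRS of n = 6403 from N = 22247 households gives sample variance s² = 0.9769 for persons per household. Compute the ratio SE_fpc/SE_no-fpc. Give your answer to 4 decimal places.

f = n/N = 6403/22247 = 0.28781409.
SE_no-fpc = √(s²/n) = 0.012351887; SE_fpc = √((1−f)s²/n) = 0.010423894.
Ratio = √(1−f) = 0.84391108.

0.8439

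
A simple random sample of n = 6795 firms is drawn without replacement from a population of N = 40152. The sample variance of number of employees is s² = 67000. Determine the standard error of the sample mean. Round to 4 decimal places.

Under SRS without replacement, Var(ȳ) = (1 − f)·s²/n with f = n/N = 6795/40152 = 0.16923192.
Var(ȳ) = (1 − 0.16923192)·67000/6795 = 0.83076808·9.8601913 = 8.1915322.
SE(ȳ) = √(8.1915322) = 2.8621.

2.8621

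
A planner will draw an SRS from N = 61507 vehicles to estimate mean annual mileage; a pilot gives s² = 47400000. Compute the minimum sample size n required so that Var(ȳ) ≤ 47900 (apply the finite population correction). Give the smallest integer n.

974

Without fpc, n₀ = s²/D = 47400000/47900 = 989.5616.
With fpc, (1 − n/N)·s²/n ≤ D requires n ≥ n₀/(1 + n₀/N) = 989.5616/(1 + 989.5616/61507) = 973.8930.
Rounding up, n = 974.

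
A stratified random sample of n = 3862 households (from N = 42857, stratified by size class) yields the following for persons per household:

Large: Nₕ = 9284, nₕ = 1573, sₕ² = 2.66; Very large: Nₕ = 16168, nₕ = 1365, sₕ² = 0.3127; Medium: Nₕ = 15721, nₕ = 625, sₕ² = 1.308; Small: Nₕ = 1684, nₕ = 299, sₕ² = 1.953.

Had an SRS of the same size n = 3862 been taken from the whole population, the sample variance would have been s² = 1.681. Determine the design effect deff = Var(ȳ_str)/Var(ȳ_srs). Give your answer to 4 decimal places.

Var(ȳ_str) = Σ Wₕ²(1−fₕ)sₕ²/nₕ with Wₕ = Nₕ/42857:
  Large: (9284/42857)²·(1−1573/9284)·2.66/1573 = 6.5910592 × 10^-5
  Very large: (16168/42857)²·(1−1365/16168)·0.3127/1365 = 2.9850921 × 10^-5
  Medium: (15721/42857)²·(1−625/15721)·1.308/625 = 2.7041218 × 10^-4
  Small: (1684/42857)²·(1−299/1684)·1.953/299 = 8.2942932 × 10^-6
  → Var(ȳ_str) = 3.7446799 × 10^-4.
Var(ȳ_srs) = (1 − 3862/42857)·1.681/3862 = 3.9604324 × 10^-4.
deff = (3.7446799 × 10^-4) / (3.9604324 × 10^-4) = 0.9455.

0.9455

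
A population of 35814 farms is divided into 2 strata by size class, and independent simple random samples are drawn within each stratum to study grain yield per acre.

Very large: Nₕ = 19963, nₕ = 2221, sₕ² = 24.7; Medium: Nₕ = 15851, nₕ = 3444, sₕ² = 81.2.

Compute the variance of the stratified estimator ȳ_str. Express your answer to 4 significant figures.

Var(ȳ_str) = Σₕ Wₕ²(1 − fₕ)sₕ²/nₕ with Wₕ = Nₕ/N, N = 35814.
Very large: Wₕ = 0.55740772; term = 0.55740772²·(1 − 0.11125582)·24.7/2221 = 0.0030709385.
Medium: Wₕ = 0.44259228; term = 0.44259228²·(1 − 0.21727336)·81.2/3444 = 0.0036150198.
Sum = 0.0066859583.

0.006686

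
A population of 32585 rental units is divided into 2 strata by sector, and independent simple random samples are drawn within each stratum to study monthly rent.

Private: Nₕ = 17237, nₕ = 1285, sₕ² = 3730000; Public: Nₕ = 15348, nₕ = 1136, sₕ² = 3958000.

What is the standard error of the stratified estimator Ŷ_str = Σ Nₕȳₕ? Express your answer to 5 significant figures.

1.2483 × 10^6

Var(Ŷ_str) = Σₕ Nₕ²(1 − fₕ)sₕ²/nₕ.
Private: 17237²·(1 − 1285/17237)·3730000/1285 = 7.9814634 × 10^11.
Public: 15348²·(1 − 1136/15348)·3958000/1136 = 7.59984 × 10^11.
Sum = 1.5581303 × 10^12.
SE = √(1.5581303 × 10^12) = 1.2483 × 10^6.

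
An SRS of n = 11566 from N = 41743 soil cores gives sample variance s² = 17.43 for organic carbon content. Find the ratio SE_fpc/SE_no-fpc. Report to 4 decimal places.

0.8502

f = n/N = 11566/41743 = 0.27707640.
SE_no-fpc = √(s²/n) = 0.03882014; SE_fpc = √((1−f)s²/n) = 0.033006791.
Ratio = √(1−f) = 0.85024914.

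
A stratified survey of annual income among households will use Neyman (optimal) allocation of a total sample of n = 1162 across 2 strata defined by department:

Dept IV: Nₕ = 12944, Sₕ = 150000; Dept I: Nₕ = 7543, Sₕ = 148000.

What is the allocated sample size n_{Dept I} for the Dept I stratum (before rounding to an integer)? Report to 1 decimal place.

424.2

Neyman allocation: nₕ = n·NₕSₕ / Σⱼ NⱼSⱼ.
Σ NⱼSⱼ = 12944·150000 + 7543·148000 = 3.057964 × 10^9.
n_{Dept I} = 1162·7543·148000 / (3.057964 × 10^9) = 424.2.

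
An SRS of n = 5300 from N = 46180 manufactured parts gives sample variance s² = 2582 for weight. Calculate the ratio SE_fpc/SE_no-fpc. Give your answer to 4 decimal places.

0.9409

f = n/N = 5300/46180 = 0.11476830.
SE_no-fpc = √(s²/n) = 0.69797551; SE_fpc = √((1−f)s²/n) = 0.65670249.
Ratio = √(1−f) = 0.94086753.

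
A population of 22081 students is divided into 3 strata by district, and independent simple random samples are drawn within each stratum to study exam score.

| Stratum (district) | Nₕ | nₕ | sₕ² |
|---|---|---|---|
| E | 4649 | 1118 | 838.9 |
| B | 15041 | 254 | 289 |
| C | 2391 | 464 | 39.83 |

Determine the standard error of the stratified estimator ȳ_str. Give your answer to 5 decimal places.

Var(ȳ_str) = Σₕ Wₕ²(1 − fₕ)sₕ²/nₕ with Wₕ = Nₕ/N, N = 22081.
E: Wₕ = 0.21054300; term = 0.21054300²·(1 − 0.24048182)·838.9/1118 = 0.025263189.
B: Wₕ = 0.68117386; term = 0.68117386²·(1 − 0.01688718)·289/254 = 0.51901921.
C: Wₕ = 0.10828314; term = 0.10828314²·(1 − 0.19406106)·39.83/464 = 8.1117796 × 10^-4.
Sum = 0.54509358.
SE = √(0.54509358) = 0.73830.

0.73830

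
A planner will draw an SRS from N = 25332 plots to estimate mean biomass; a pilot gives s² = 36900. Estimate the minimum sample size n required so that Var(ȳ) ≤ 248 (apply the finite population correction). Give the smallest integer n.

148

Without fpc, n₀ = s²/D = 36900/248 = 148.7903.
With fpc, (1 − n/N)·s²/n ≤ D requires n ≥ n₀/(1 + n₀/N) = 148.7903/(1 + 148.7903/25332) = 147.9215.
Rounding up, n = 148.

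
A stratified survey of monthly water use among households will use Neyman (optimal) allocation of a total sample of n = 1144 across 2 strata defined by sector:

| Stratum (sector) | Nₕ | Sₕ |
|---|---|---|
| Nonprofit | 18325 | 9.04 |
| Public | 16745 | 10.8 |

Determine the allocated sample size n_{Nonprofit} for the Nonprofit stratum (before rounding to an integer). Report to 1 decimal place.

546.9

Neyman allocation: nₕ = n·NₕSₕ / Σⱼ NⱼSⱼ.
Σ NⱼSⱼ = 18325·9.04 + 16745·10.8 = 346504.
n_{Nonprofit} = 1144·18325·9.04 / 346504 = 546.9.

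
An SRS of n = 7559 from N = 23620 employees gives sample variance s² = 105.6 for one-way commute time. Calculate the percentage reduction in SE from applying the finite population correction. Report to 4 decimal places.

17.5394

f = n/N = 7559/23620 = 0.32002540.
SE_no-fpc = √(s²/n) = 0.11819519; SE_fpc = √((1−f)s²/n) = 0.097464426.
Ratio = √(1−f) = 0.82460572. Reduction = 100·(1 − 0.82460572) = 17.5394%.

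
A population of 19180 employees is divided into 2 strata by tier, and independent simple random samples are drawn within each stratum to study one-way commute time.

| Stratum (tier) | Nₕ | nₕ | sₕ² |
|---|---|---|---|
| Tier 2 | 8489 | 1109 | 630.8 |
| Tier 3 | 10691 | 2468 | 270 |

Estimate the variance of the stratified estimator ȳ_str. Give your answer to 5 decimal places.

0.12301

Var(ȳ_str) = Σₕ Wₕ²(1 − fₕ)sₕ²/nₕ with Wₕ = Nₕ/N, N = 19180.
Tier 2: Wₕ = 0.44259645; term = 0.44259645²·(1 − 0.13063965)·630.8/1109 = 0.096866995.
Tier 3: Wₕ = 0.55740355; term = 0.55740355²·(1 − 0.23084838)·270/2468 = 0.026143879.
Sum = 0.12301087.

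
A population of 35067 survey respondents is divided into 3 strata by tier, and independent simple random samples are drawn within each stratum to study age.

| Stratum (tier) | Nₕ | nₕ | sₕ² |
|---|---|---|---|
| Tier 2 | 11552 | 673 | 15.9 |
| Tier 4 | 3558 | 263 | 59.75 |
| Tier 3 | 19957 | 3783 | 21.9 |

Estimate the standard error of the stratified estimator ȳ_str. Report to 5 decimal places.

0.07810

Var(ȳ_str) = Σₕ Wₕ²(1 − fₕ)sₕ²/nₕ with Wₕ = Nₕ/N, N = 35067.
Tier 2: Wₕ = 0.32942653; term = 0.32942653²·(1 − 0.05825831)·15.9/673 = 0.002414521.
Tier 4: Wₕ = 0.10146291; term = 0.10146291²·(1 − 0.07391793)·59.75/263 = 0.0021659394.
Tier 3: Wₕ = 0.56911056; term = 0.56911056²·(1 − 0.18955755)·21.9/3783 = 0.0015195789.
Sum = 0.0061000393.
SE = √(0.0061000393) = 0.07810.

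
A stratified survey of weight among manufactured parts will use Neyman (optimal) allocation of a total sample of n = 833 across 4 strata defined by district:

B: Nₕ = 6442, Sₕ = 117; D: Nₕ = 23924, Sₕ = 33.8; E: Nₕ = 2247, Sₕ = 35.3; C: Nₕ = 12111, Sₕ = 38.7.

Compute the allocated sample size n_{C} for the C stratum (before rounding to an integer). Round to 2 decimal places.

Neyman allocation: nₕ = n·NₕSₕ / Σⱼ NⱼSⱼ.
Σ NⱼSⱼ = 6442·117 + 23924·33.8 + 2247·35.3 + 12111·38.7 = 2.11036 × 10^6.
n_{C} = 833·12111·38.7 / (2.11036 × 10^6) = 185.00.

185.00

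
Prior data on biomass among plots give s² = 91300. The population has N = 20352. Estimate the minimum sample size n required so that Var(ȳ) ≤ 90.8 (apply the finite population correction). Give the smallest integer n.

Without fpc, n₀ = s²/D = 91300/90.8 = 1005.5066.
With fpc, (1 − n/N)·s²/n ≤ D requires n ≥ n₀/(1 + n₀/N) = 1005.5066/(1 + 1005.5066/20352) = 958.1676.
Rounding up, n = 959.

959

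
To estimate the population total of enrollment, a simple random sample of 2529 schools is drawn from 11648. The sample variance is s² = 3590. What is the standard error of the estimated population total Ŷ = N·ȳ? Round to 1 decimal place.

Var(Ŷ) = N²·Var(ȳ) = N²·(1 − n/N)·s²/n.
f = 2529/11648 = 0.21711882; Var(ȳ) = 0.78288118·3590/2529 = 1.111326.
Var(Ŷ) = 11648² · 1.111326 = 1.5078016 × 10^8.
SE(Ŷ) = √(1.5078016 × 10^8) = 12279.3.

12279.3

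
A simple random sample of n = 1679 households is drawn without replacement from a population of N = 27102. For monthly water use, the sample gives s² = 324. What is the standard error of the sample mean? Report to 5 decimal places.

0.42546

Under SRS without replacement, Var(ȳ) = (1 − f)·s²/n with f = n/N = 1679/27102 = 0.06195115.
Var(ȳ) = (1 − 0.06195115)·324/1679 = 0.93804885·0.19297201 = 0.18101717.
SE(ȳ) = √(0.18101717) = 0.42546.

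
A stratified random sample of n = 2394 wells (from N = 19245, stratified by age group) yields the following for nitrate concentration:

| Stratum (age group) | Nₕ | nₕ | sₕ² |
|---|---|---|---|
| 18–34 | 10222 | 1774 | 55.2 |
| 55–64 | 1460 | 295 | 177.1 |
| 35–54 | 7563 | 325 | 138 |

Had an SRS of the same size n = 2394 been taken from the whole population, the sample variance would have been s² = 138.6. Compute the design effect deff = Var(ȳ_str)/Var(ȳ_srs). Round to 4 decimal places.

1.4355

Var(ȳ_str) = Σ Wₕ²(1−fₕ)sₕ²/nₕ with Wₕ = Nₕ/19245:
  18–34: (10222/19245)²·(1−1774/10222)·55.2/1774 = 0.0072550334
  55–64: (1460/19245)²·(1−295/1460)·177.1/295 = 0.0027570173
  35–54: (7563/19245)²·(1−325/7563)·138/325 = 0.062758503
  → Var(ȳ_str) = 0.072770554.
Var(ȳ_srs) = (1 − 2394/19245)·138.6/2394 = 0.050692866.
deff = 0.072770554 / 0.050692866 = 1.4355.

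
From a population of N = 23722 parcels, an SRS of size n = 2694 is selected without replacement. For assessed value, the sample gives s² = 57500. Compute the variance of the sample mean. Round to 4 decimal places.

Under SRS without replacement, Var(ȳ) = (1 − f)·s²/n with f = n/N = 2694/23722 = 0.11356547.
Var(ȳ) = (1 − 0.11356547)·57500/2694 = 0.88643453·21.343727 = 18.919817.

18.9198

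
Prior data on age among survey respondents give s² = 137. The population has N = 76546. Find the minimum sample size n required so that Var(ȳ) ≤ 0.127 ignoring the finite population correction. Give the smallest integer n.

1079

Without fpc, n₀ = s²/D = 137/0.127 = 1078.7402.
Rounding up, n = 1079.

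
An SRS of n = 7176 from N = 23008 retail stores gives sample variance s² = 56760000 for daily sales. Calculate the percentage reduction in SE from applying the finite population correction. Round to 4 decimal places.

f = n/N = 7176/23008 = 0.31189152.
SE_no-fpc = √(s²/n) = 88.936489; SE_fpc = √((1−f)s²/n) = 73.774867.
Ratio = √(1−f) = 0.82952305. Reduction = 100·(1 − 0.82952305) = 17.0477%.

17.0477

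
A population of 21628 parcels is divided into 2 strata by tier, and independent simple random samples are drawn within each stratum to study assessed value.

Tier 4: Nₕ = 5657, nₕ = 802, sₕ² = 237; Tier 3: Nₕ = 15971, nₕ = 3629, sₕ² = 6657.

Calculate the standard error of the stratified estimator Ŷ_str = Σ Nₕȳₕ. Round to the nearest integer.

Var(Ŷ_str) = Σₕ Nₕ²(1 − fₕ)sₕ²/nₕ.
Tier 4: 5657²·(1 − 802/5657)·237/802 = 8.1161374 × 10^6.
Tier 3: 15971²·(1 − 3629/15971)·6657/3629 = 3.6158403 × 10^8.
Sum = 3.6970017 × 10^8.
SE = √(3.6970017 × 10^8) = 19228.

19228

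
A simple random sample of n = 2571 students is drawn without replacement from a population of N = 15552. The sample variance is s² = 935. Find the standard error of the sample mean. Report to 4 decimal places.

0.5510

Under SRS without replacement, Var(ȳ) = (1 − f)·s²/n with f = n/N = 2571/15552 = 0.16531636.
Var(ȳ) = (1 − 0.16531636)·935/2571 = 0.83468364·0.36367172 = 0.30355084.
SE(ȳ) = √(0.30355084) = 0.5510.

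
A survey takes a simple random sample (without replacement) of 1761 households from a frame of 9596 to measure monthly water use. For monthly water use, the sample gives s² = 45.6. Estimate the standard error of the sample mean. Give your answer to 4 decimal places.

Under SRS without replacement, Var(ȳ) = (1 − f)·s²/n with f = n/N = 1761/9596 = 0.18351396.
Var(ȳ) = (1 − 0.18351396)·45.6/1761 = 0.81648604·0.025894378 = 0.021142398.
SE(ȳ) = √(0.021142398) = 0.1454.

0.1454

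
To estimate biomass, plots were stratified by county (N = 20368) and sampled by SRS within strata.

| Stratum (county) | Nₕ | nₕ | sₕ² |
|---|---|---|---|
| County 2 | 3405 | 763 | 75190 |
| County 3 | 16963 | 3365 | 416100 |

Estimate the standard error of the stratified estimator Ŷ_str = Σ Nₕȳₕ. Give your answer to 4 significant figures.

Var(Ŷ_str) = Σₕ Nₕ²(1 − fₕ)sₕ²/nₕ.
County 2: 3405²·(1 − 763/3405)·75190/763 = 8.8651375 × 10^8.
County 3: 16963²·(1 − 3365/16963)·416100/3365 = 2.8522681 × 10^10.
Sum = 2.9409195 × 10^10.
SE = √(2.9409195 × 10^10) = 171500.

171500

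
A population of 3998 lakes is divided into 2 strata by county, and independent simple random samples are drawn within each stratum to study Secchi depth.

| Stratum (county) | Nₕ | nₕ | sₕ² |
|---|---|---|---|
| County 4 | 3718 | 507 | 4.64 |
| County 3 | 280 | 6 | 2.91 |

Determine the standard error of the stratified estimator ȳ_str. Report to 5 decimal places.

Var(ȳ_str) = Σₕ Wₕ²(1 − fₕ)sₕ²/nₕ with Wₕ = Nₕ/N, N = 3998.
County 4: Wₕ = 0.92996498; term = 0.92996498²·(1 − 0.13636364)·4.64/507 = 0.0068355605.
County 3: Wₕ = 0.07003502; term = 0.07003502²·(1 − 0.02142857)·2.91/6 = 0.0023279023.
Sum = 0.0091634628.
SE = √(0.0091634628) = 0.09573.

0.09573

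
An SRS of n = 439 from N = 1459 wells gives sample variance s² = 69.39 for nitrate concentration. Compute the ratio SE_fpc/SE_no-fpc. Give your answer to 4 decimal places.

0.8361

f = n/N = 439/1459 = 0.30089102.
SE_no-fpc = √(s²/n) = 0.39757236; SE_fpc = √((1−f)s²/n) = 0.33242113.
Ratio = √(1−f) = 0.83612737.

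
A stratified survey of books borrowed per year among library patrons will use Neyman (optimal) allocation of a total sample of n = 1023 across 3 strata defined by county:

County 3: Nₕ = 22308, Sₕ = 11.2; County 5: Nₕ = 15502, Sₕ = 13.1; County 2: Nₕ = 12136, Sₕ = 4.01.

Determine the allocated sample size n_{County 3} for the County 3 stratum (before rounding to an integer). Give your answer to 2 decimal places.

509.57

Neyman allocation: nₕ = n·NₕSₕ / Σⱼ NⱼSⱼ.
Σ NⱼSⱼ = 22308·11.2 + 15502·13.1 + 12136·4.01 = 501591.16.
n_{County 3} = 1023·22308·11.2 / 501591.16 = 509.57.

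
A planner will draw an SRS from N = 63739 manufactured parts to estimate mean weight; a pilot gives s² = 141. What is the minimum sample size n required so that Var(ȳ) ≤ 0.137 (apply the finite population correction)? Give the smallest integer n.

Without fpc, n₀ = s²/D = 141/0.137 = 1029.1971.
With fpc, (1 − n/N)·s²/n ≤ D requires n ≥ n₀/(1 + n₀/N) = 1029.1971/(1 + 1029.1971/63739) = 1012.8427.
Rounding up, n = 1013.

1013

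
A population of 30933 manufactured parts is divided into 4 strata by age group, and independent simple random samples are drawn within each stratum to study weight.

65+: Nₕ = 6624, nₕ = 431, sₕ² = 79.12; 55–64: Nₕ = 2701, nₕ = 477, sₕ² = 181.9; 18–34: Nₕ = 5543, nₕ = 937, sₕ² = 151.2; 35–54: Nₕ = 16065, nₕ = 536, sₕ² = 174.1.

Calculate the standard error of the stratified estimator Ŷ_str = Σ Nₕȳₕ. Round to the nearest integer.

Var(Ŷ_str) = Σₕ Nₕ²(1 − fₕ)sₕ²/nₕ.
65+: 6624²·(1 − 431/6624)·79.12/431 = 7.5306144 × 10^6.
55–64: 2701²·(1 − 477/2701)·181.9/477 = 2.2907289 × 10^6.
18–34: 5543²·(1 − 937/5543)·151.2/937 = 4.1198463 × 10^6.
35–54: 16065²·(1 − 536/16065)·174.1/536 = 8.1032307 × 10^7.
Sum = 9.4973497 × 10^7.
SE = √(9.4973497 × 10^7) = 9745.

9745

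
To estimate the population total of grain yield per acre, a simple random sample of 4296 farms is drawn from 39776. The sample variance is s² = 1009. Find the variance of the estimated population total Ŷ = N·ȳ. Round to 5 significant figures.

Var(Ŷ) = N²·Var(ȳ) = N²·(1 − n/N)·s²/n.
f = 4296/39776 = 0.10800483; Var(ȳ) = 0.89199517·1009/4296 = 0.20950259.
Var(Ŷ) = 39776² · 0.20950259 = 3.3146037 × 10^8.

3.3146 × 10^8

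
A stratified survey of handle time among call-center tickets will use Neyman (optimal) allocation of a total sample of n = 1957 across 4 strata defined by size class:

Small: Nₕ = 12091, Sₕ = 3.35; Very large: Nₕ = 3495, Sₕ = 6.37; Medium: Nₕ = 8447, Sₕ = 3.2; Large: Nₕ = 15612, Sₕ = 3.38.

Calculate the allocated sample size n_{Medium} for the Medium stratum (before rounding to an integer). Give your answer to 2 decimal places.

Neyman allocation: nₕ = n·NₕSₕ / Σⱼ NⱼSⱼ.
Σ NⱼSⱼ = 12091·3.35 + 3495·6.37 + 8447·3.2 + 15612·3.38 = 142566.96.
n_{Medium} = 1957·8447·3.2 / 142566.96 = 371.04.

371.04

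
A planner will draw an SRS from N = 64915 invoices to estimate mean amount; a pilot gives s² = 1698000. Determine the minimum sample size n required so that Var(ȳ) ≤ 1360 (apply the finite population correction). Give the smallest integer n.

Without fpc, n₀ = s²/D = 1698000/1360 = 1248.5294.
With fpc, (1 − n/N)·s²/n ≤ D requires n ≥ n₀/(1 + n₀/N) = 1248.5294/(1 + 1248.5294/64915) = 1224.9692.
Rounding up, n = 1225.

1225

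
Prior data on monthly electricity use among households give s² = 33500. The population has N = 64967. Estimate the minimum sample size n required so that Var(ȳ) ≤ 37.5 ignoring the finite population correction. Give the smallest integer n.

Without fpc, n₀ = s²/D = 33500/37.5 = 893.3333.
Rounding up, n = 894.

894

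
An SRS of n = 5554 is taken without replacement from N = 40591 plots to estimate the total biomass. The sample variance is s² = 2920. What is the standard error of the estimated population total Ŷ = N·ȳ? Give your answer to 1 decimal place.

27344.3

Var(Ŷ) = N²·Var(ȳ) = N²·(1 − n/N)·s²/n.
f = 5554/40591 = 0.13682836; Var(ȳ) = 0.86317164·2920/5554 = 0.45381008.
Var(Ŷ) = 40591² · 0.45381008 = 7.4771078 × 10^8.
SE(Ŷ) = √(7.4771078 × 10^8) = 27344.3.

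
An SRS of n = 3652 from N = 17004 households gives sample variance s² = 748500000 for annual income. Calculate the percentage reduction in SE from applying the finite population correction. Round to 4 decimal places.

f = n/N = 3652/17004 = 0.21477299.
SE_no-fpc = √(s²/n) = 452.72087; SE_fpc = √((1−f)s²/n) = 401.16971.
Ratio = √(1−f) = 0.88613035. Reduction = 100·(1 − 0.88613035) = 11.3870%.

11.3870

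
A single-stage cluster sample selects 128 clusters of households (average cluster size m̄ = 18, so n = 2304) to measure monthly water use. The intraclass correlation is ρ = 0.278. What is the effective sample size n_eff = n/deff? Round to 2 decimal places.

402.38

deff = 1 + (18 − 1)·0.278 = 1 + 4.726 = 5.726.
n_eff = 2304 / 5.726 = 402.38.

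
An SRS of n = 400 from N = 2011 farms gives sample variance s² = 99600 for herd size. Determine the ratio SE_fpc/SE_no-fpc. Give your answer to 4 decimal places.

0.8950

f = n/N = 400/2011 = 0.19890602.
SE_no-fpc = √(s²/n) = 15.779734; SE_fpc = √((1−f)s²/n) = 14.12347.
Ratio = √(1−f) = 0.89503854.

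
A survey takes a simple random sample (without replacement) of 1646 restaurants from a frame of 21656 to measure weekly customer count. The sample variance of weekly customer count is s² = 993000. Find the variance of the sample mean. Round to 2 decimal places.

Under SRS without replacement, Var(ȳ) = (1 − f)·s²/n with f = n/N = 1646/21656 = 0.07600665.
Var(ȳ) = (1 − 0.07600665)·993000/1646 = 0.92399335·603.28068 = 557.42734.

557.43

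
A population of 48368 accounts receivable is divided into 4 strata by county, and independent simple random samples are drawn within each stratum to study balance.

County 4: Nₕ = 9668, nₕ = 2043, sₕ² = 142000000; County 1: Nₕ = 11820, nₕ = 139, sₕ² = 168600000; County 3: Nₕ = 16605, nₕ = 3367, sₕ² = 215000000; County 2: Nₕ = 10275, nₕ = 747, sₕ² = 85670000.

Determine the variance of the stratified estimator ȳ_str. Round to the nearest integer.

84575

Var(ȳ_str) = Σₕ Wₕ²(1 − fₕ)sₕ²/nₕ with Wₕ = Nₕ/N, N = 48368.
County 4: Wₕ = 0.19988422; term = 0.19988422²·(1 − 0.21131568)·142000000/2043 = 2190.182.
County 1: Wₕ = 0.24437645; term = 0.24437645²·(1 − 0.01175973)·168600000/139 = 71585.327.
County 3: Wₕ = 0.34330549; term = 0.34330549²·(1 − 0.20277025)·215000000/3367 = 5999.8493.
County 2: Wₕ = 0.21243384; term = 0.21243384²·(1 − 0.07270073)·85670000/747 = 4799.2733.
Sum = 84574.632.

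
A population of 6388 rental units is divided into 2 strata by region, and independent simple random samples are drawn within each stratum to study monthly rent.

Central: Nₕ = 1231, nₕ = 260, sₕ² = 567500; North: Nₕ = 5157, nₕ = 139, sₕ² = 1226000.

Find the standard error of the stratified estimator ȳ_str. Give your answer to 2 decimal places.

Var(ȳ_str) = Σₕ Wₕ²(1 − fₕ)sₕ²/nₕ with Wₕ = Nₕ/N, N = 6388.
Central: Wₕ = 0.19270507; term = 0.19270507²·(1 − 0.21121040)·567500/260 = 63.935194.
North: Wₕ = 0.80729493; term = 0.80729493²·(1 − 0.02695366)·1226000/139 = 5593.3712.
Sum = 5657.3064.
SE = √(5657.3064) = 75.22.

75.22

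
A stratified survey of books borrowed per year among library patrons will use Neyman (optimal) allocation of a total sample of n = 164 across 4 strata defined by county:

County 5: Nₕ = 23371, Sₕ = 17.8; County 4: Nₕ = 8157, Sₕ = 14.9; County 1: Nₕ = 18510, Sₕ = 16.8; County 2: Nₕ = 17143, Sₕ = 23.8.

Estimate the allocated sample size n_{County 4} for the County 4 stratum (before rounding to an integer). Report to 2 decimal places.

Neyman allocation: nₕ = n·NₕSₕ / Σⱼ NⱼSⱼ.
Σ NⱼSⱼ = 23371·17.8 + 8157·14.9 + 18510·16.8 + 17143·23.8 = 1.2565145 × 10^6.
n_{County 4} = 164·8157·14.9 / (1.2565145 × 10^6) = 15.86.

15.86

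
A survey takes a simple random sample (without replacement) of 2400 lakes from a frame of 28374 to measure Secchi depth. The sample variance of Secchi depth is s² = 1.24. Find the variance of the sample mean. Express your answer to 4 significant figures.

Under SRS without replacement, Var(ȳ) = (1 − f)·s²/n with f = n/N = 2400/28374 = 0.08458448.
Var(ȳ) = (1 − 0.08458448)·1.24/2400 = 0.91541552·5.1666667 × 10^-4 = 4.7296469 × 10^-4.

4.730 × 10^-4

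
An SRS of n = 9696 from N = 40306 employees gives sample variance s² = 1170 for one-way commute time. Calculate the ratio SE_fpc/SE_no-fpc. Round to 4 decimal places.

f = n/N = 9696/40306 = 0.24055972.
SE_no-fpc = √(s²/n) = 0.34737345; SE_fpc = √((1−f)s²/n) = 0.30272162.
Ratio = √(1−f) = 0.87145871.

0.8715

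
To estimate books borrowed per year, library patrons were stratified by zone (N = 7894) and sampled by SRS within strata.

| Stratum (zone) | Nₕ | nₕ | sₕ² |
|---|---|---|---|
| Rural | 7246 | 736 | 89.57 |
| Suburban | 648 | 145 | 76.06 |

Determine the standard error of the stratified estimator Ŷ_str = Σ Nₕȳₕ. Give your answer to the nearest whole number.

2431

Var(Ŷ_str) = Σₕ Nₕ²(1 − fₕ)sₕ²/nₕ.
Rural: 7246²·(1 − 736/7246)·89.57/736 = 5.7406898 × 10^6.
Suburban: 648²·(1 − 145/648)·76.06/145 = 170974.49.
Sum = 5.9116643 × 10^6.
SE = √(5.9116643 × 10^6) = 2431.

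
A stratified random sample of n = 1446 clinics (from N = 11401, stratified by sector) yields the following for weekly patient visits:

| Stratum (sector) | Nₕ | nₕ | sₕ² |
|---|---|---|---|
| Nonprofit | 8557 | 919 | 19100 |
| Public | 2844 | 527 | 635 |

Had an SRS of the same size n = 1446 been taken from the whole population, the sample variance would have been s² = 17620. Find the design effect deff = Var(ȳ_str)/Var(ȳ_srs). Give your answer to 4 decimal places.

Var(ȳ_str) = Σ Wₕ²(1−fₕ)sₕ²/nₕ with Wₕ = Nₕ/11401:
  Nonprofit: (8557/11401)²·(1−919/8557)·19100/919 = 10.450406
  Public: (2844/11401)²·(1−527/2844)·635/527 = 0.061084756
  → Var(ȳ_str) = 10.511491.
Var(ȳ_srs) = (1 − 1446/11401)·17620/1446 = 10.63986.
deff = 10.511491 / 10.63986 = 0.9879.

0.9879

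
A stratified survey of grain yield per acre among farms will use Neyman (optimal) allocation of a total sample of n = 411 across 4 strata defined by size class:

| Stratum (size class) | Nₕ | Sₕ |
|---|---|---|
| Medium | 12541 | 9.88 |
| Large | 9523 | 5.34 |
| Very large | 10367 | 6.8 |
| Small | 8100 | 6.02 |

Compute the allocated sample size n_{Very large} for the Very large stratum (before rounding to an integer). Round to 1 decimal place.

Neyman allocation: nₕ = n·NₕSₕ / Σⱼ NⱼSⱼ.
Σ NⱼSⱼ = 12541·9.88 + 9523·5.34 + 10367·6.8 + 8100·6.02 = 294015.5.
n_{Very large} = 411·10367·6.8 / 294015.5 = 98.5.

98.5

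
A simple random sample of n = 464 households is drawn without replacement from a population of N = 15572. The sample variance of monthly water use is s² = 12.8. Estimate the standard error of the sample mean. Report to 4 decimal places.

0.1636

Under SRS without replacement, Var(ȳ) = (1 − f)·s²/n with f = n/N = 464/15572 = 0.02979707.
Var(ȳ) = (1 − 0.02979707)·12.8/464 = 0.97020293·0.027586207 = 0.026764219.
SE(ȳ) = √(0.026764219) = 0.1636.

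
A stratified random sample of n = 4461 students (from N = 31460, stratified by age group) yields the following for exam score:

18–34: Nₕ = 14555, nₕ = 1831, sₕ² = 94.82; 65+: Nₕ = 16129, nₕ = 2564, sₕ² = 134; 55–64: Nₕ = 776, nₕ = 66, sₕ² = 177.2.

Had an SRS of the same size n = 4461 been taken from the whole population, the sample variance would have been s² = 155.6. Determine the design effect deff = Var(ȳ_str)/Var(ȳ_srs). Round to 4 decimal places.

0.7596

Var(ȳ_str) = Σ Wₕ²(1−fₕ)sₕ²/nₕ with Wₕ = Nₕ/31460:
  18–34: (14555/31460)²·(1−1831/14555)·94.82/1831 = 0.0096901397
  65+: (16129/31460)²·(1−2564/16129)·134/2564 = 0.011553048
  55–64: (776/31460)²·(1−66/776)·177.2/66 = 0.0014945912
  → Var(ȳ_str) = 0.022737779.
Var(ȳ_srs) = (1 − 4461/31460)·155.6/4461 = 0.029934109.
deff = 0.022737779 / 0.029934109 = 0.7596.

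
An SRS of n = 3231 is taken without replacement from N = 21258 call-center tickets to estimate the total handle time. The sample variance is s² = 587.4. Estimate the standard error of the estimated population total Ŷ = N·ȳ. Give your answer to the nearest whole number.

8347

Var(Ŷ) = N²·Var(ȳ) = N²·(1 − n/N)·s²/n.
f = 3231/21258 = 0.15198984; Var(ȳ) = 0.84801016·587.4/3231 = 0.15416935.
Var(Ŷ) = 21258² · 0.15416935 = 6.9669525 × 10^7.
SE(Ŷ) = √(6.9669525 × 10^7) = 8347.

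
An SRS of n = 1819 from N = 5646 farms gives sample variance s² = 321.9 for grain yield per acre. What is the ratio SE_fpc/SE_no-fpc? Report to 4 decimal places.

0.8233

f = n/N = 1819/5646 = 0.32217499.
SE_no-fpc = √(s²/n) = 0.42067252; SE_fpc = √((1−f)s²/n) = 0.34634022.
Ratio = √(1−f) = 0.82330129.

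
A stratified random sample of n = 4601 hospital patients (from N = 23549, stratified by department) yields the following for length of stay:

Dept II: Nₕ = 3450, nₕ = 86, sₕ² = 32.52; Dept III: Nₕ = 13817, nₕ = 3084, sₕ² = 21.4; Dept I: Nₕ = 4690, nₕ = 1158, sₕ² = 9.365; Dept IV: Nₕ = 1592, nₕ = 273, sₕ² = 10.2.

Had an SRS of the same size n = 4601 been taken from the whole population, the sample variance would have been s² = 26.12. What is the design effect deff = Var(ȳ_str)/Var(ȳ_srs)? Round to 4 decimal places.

2.2226

Var(ȳ_str) = Σ Wₕ²(1−fₕ)sₕ²/nₕ with Wₕ = Nₕ/23549:
  Dept II: (3450/23549)²·(1−86/3450)·32.52/86 = 0.0079137482
  Dept III: (13817/23549)²·(1−3084/13817)·21.4/3084 = 0.0018556213
  Dept I: (4690/23549)²·(1−1158/4690)·9.365/1158 = 2.4157268 × 10^-4
  Dept IV: (1592/23549)²·(1−273/1592)·10.2/273 = 1.4147524 × 10^-4
  → Var(ȳ_str) = 0.010152417.
Var(ȳ_srs) = (1 − 4601/23549)·26.12/4601 = 0.0045678501.
deff = 0.010152417 / 0.0045678501 = 2.2226.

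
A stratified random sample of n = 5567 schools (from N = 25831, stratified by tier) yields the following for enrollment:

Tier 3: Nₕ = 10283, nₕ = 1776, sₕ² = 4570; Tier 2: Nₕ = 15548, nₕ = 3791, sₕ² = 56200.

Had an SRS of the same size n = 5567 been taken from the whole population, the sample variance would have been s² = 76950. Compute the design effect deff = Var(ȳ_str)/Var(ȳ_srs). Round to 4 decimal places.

Var(ȳ_str) = Σ Wₕ²(1−fₕ)sₕ²/nₕ with Wₕ = Nₕ/25831:
  Tier 3: (10283/25831)²·(1−1776/10283)·4570/1776 = 0.33735494
  Tier 2: (15548/25831)²·(1−3791/15548)·56200/3791 = 4.0613568
  → Var(ȳ_str) = 4.3987117.
Var(ȳ_srs) = (1 − 5567/25831)·76950/5567 = 10.843547.
deff = 4.3987117 / 10.843547 = 0.4057.

0.4057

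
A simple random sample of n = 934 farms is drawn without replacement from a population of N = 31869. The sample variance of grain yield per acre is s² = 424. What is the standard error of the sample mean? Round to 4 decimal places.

Under SRS without replacement, Var(ȳ) = (1 − f)·s²/n with f = n/N = 934/31869 = 0.02930748.
Var(ȳ) = (1 − 0.02930748)·424/934 = 0.97069252·0.45396146 = 0.44065699.
SE(ȳ) = √(0.44065699) = 0.6638.

0.6638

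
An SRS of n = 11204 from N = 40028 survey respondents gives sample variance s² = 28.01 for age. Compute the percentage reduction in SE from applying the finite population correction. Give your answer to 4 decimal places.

15.1415

f = n/N = 11204/40028 = 0.27990407.
SE_no-fpc = √(s²/n) = 0.05; SE_fpc = √((1−f)s²/n) = 0.042429233.
Ratio = √(1−f) = 0.84858466. Reduction = 100·(1 − 0.84858466) = 15.1415%.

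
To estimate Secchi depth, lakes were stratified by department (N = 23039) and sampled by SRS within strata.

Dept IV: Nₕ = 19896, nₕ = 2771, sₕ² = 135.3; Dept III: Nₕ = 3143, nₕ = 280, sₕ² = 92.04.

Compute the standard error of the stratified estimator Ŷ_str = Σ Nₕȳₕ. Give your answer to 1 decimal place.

Var(Ŷ_str) = Σₕ Nₕ²(1 − fₕ)sₕ²/nₕ.
Dept IV: 19896²·(1 − 2771/19896)·135.3/2771 = 1.6636334 × 10^7.
Dept III: 3143²·(1 − 280/3143)·92.04/280 = 2.9579056 × 10^6.
Sum = 1.959424 × 10^7.
SE = √(1.959424 × 10^7) = 4426.5.

4426.5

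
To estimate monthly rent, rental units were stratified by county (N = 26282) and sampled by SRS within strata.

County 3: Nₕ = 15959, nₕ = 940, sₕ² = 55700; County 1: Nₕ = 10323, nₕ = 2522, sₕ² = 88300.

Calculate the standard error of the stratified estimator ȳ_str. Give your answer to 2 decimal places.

Var(ȳ_str) = Σₕ Wₕ²(1 − fₕ)sₕ²/nₕ with Wₕ = Nₕ/N, N = 26282.
County 3: Wₕ = 0.60722167; term = 0.60722167²·(1 − 0.05890093)·55700/940 = 20.561614.
County 1: Wₕ = 0.39277833; term = 0.39277833²·(1 − 0.24430882)·88300/2522 = 4.0818309.
Sum = 24.643445.
SE = √(24.643445) = 4.96.

4.96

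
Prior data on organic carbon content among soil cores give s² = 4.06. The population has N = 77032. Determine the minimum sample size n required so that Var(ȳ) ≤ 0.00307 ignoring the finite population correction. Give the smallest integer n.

1323

Without fpc, n₀ = s²/D = 4.06/0.00307 = 1322.4756.
Rounding up, n = 1323.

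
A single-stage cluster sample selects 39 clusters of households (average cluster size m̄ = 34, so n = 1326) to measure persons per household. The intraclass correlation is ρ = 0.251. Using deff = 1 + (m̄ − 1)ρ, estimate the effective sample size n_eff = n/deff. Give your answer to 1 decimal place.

deff = 1 + (34 − 1)·0.251 = 1 + 8.283 = 9.283.
n_eff = 1326 / 9.283 = 142.8.

142.8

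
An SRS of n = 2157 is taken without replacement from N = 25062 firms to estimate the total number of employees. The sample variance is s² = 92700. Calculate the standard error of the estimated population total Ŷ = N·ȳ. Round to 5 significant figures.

157070

Var(Ŷ) = N²·Var(ȳ) = N²·(1 − n/N)·s²/n.
f = 2157/25062 = 0.08606655; Var(ȳ) = 0.91393345·92700/2157 = 39.277529.
Var(Ŷ) = 25062² · 39.277529 = 2.4670367 × 10^10.
SE(Ŷ) = √(2.4670367 × 10^10) = 157070.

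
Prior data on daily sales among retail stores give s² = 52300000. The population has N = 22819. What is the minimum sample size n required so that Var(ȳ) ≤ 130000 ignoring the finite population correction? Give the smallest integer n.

403

Without fpc, n₀ = s²/D = 52300000/130000 = 402.3077.
Rounding up, n = 403.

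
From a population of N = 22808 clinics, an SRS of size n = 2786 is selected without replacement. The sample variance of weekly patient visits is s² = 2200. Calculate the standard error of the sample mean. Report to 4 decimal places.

Under SRS without replacement, Var(ȳ) = (1 − f)·s²/n with f = n/N = 2786/22808 = 0.12215012.
Var(ȳ) = (1 − 0.12215012)·2200/2786 = 0.87784988·0.7896626 = 0.69320522.
SE(ȳ) = √(0.69320522) = 0.8326.

0.8326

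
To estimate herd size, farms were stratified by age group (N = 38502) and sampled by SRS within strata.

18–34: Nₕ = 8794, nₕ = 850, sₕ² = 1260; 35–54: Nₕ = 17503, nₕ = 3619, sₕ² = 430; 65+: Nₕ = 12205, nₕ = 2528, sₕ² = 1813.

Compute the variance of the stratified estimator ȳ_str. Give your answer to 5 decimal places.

Var(ȳ_str) = Σₕ Wₕ²(1 − fₕ)sₕ²/nₕ with Wₕ = Nₕ/N, N = 38502.
18–34: Wₕ = 0.22840372; term = 0.22840372²·(1 − 0.09665681)·1260/850 = 0.06985713.
35–54: Wₕ = 0.45459976; term = 0.45459976²·(1 − 0.20676455)·430/3619 = 0.019477822.
65+: Wₕ = 0.31699652; term = 0.31699652²·(1 − 0.20712823)·1813/2528 = 0.057139006.
Sum = 0.14647396.

0.14647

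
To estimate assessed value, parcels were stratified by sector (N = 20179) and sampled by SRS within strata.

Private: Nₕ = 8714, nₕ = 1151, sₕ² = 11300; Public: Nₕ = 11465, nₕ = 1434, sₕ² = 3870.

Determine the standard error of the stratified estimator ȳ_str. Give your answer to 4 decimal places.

Var(ȳ_str) = Σₕ Wₕ²(1 − fₕ)sₕ²/nₕ with Wₕ = Nₕ/N, N = 20179.
Private: Wₕ = 0.43183508; term = 0.43183508²·(1 − 0.13208630)·11300/1151 = 1.5889693.
Public: Wₕ = 0.56816492; term = 0.56816492²·(1 − 0.12507632)·3870/1434 = 0.76222085.
Sum = 2.3511902.
SE = √(2.3511902) = 1.5334.

1.5334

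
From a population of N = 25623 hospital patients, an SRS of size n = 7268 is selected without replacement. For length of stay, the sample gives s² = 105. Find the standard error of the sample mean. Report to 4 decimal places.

Under SRS without replacement, Var(ȳ) = (1 − f)·s²/n with f = n/N = 7268/25623 = 0.28365141.
Var(ȳ) = (1 − 0.28365141)·105/7268 = 0.71634859·0.01444689 = 0.01034901.
SE(ȳ) = √(0.01034901) = 0.1017.

0.1017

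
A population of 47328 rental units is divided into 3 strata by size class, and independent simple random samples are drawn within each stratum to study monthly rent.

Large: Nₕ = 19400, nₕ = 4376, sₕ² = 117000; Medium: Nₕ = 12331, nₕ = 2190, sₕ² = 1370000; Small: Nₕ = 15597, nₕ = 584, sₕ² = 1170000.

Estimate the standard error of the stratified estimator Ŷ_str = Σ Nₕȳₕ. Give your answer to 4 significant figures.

Var(Ŷ_str) = Σₕ Nₕ²(1 − fₕ)sₕ²/nₕ.
Large: 19400²·(1 − 4376/19400)·117000/4376 = 7.7928417 × 10^9.
Medium: 12331²·(1 − 2190/12331)·1370000/2190 = 7.8226794 × 10^10.
Small: 15597²·(1 − 584/15597)·1170000/584 = 4.6911743 × 10^11.
Sum = 5.5513707 × 10^11.
SE = √(5.5513707 × 10^11) = 745100.

745100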